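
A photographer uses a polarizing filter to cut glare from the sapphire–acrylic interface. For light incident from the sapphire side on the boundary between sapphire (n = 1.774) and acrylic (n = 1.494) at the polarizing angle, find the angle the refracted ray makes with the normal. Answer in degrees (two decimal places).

θ_t ≈ 49.90°

First find Brewster's angle: tan θ_B = 1.494/1.774 = 0.8422, giving θ_B = 40.10°.
At Brewster's angle the reflected and refracted rays are perpendicular, so θ_t = 90° − θ_B = 90° − 40.10° = 49.90°.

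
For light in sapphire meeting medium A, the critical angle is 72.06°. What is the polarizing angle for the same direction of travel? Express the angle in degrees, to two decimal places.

At the critical angle sin θ_c = n₂/n₁, giving n₂/n₁ = sin 72.06° = 0.9514.
Then tan θ_B = n₂/n₁ = 0.9514, so θ_B = arctan 0.9514 = 43.57°.

θ_B ≈ 43.57°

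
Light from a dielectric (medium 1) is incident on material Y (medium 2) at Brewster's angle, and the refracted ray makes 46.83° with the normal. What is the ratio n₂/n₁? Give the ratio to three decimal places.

n₂/n₁ ≈ 0.938

θ_B + θ_t = 90°, so θ_B = 90° − 46.83° = 43.17°.
tan θ_B = n₂/n₁, so n₂/n₁ = tan 43.17° = 0.938.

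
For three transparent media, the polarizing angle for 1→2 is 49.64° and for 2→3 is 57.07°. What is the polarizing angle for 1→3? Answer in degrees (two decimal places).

Each Brewster angle gives a ratio: n₂/n₁ = tan 49.64° = 1.1767, n₃/n₂ = tan 57.07° = 1.5440.
Multiplying, n₃/n₁ = 1.1767 × 1.5440 = 1.8168, and θ_B(1→3) = arctan 1.8168 = 61.17°.

θ_B ≈ 61.17°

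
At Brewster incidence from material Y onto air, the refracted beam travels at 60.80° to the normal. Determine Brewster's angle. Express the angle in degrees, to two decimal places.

θ_B ≈ 29.20°

At Brewster's angle the reflected and refracted rays are perpendicular, so θ_B + θ_t = 90°.
θ_B = 90° − 60.80° = 29.20°.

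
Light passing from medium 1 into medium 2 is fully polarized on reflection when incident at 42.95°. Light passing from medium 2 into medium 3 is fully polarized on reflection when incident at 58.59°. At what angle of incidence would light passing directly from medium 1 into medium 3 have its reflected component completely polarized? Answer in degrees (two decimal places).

θ_B ≈ 56.74°

n₂/n₁ = tan 42.95° = 0.9309 and n₃/n₂ = tan 58.59° = 1.6376.
Multiplying, n₃/n₁ = 0.9309 × 1.6376 = 1.5244, and θ_B(1→3) = arctan 1.5244 = 56.74°.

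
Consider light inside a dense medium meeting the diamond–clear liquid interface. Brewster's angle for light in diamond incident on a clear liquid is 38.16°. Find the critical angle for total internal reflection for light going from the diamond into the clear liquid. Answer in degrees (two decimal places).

θ_c ≈ 51.79°

From Brewster, n₂/n₁ = tan θ_B = tan 38.16° = 0.7858.
Then sin θ_c = n₂/n₁ = 0.7858, so θ_c = arcsin 0.7858 = 51.79°.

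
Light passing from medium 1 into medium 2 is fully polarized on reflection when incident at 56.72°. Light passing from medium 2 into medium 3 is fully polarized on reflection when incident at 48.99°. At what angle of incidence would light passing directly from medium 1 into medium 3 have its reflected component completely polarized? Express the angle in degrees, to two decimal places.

θ_B ≈ 60.28°

n₂/n₁ = tan 56.72° = 1.5235 and n₃/n₂ = tan 48.99° = 1.1500.
Multiplying, n₃/n₁ = 1.5235 × 1.1500 = 1.7520, and θ_B(1→3) = arctan 1.7520 = 60.28°.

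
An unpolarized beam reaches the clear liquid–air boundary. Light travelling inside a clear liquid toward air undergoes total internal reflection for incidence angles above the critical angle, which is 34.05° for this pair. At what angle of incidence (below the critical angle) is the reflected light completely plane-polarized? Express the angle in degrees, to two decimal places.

θ_B ≈ 29.25°

n₂/n₁ = sin θ_c = sin 34.05° = 0.5599.
tan θ_B equals the same ratio, so θ_B = arctan(0.5599) = 29.25°.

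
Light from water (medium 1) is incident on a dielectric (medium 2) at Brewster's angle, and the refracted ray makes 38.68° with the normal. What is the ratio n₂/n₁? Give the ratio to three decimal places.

θ_B + θ_t = 90°, so θ_B = 90° − 38.68° = 51.32°.
Then n₂/n₁ = tan θ_B = tan 51.32° = 1.249.

n₂/n₁ ≈ 1.249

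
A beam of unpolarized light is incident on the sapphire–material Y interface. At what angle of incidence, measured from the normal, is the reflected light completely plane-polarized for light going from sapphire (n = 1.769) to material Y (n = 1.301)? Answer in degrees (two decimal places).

Here n₂/n₁ = 1.301/1.769 = 0.7354, and Brewster's law gives tan θ_B = n₂/n₁. Taking the arctangent, θ_B = 36.33°.

θ_B ≈ 36.33°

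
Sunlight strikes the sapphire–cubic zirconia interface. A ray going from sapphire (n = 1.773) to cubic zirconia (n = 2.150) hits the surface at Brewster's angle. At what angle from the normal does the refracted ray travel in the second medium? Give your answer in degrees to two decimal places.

θ_B = arctan(n₂/n₁) = arctan(2.150/1.773) = 50.49°.
At Brewster's angle the reflected and refracted rays are perpendicular, so θ_t = 90° − θ_B = 90° − 50.49° = 39.51°.

θ_t ≈ 39.51°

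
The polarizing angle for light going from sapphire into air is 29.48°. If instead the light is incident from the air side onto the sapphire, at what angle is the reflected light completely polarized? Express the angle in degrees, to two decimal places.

θ_B' ≈ 60.52°

tan θ_B' = n₁/n₂ = 1/tan θ_B, so θ_B' = 90° − θ_B.
θ_B' = 90° − 29.48° = 60.52°.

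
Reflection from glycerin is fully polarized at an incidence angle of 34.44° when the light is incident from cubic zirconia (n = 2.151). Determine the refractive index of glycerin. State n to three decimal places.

At the Brewster angle, tan θ_B = n₂/n₁ with n₁ on the incident side (cubic zirconia) and n₂ on the transmitted side (glycerin).
n₂ = n₁ tan θ_B = 2.151 × tan 34.44° = 1.475.

n ≈ 1.475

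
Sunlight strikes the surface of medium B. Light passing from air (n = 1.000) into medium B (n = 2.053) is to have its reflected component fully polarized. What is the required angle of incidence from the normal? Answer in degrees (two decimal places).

tan θ_B = n₂/n₁ = 2.053/1.000 = 2.0530.
So θ_B = arctan 2.0530 = 64.03°.

θ_B ≈ 64.03°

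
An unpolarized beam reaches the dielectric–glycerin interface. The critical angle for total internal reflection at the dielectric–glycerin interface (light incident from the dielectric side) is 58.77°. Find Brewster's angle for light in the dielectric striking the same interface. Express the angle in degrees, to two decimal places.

n₂/n₁ = sin θ_c = sin 58.77° = 0.8551.
tan θ_B equals the same ratio, so θ_B = arctan(0.8551) = 40.53°.

θ_B ≈ 40.53°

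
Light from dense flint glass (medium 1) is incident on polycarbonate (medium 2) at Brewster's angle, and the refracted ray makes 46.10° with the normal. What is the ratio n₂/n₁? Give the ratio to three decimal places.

n₂/n₁ ≈ 0.962

At Brewster incidence θ_B = 90° − θ_t = 90° − 46.10° = 43.90°.
Then n₂/n₁ = tan θ_B = tan 43.90° = 0.962.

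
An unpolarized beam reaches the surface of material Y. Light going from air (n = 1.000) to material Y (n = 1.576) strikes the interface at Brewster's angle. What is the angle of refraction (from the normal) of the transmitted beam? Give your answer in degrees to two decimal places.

θ_B = arctan(n₂/n₁) = arctan(1.576/1.000) = 57.60°.
At Brewster's angle the reflected and refracted rays are perpendicular, so θ_t = 90° − θ_B = 90° − 57.60° = 32.40°.

θ_t ≈ 32.40°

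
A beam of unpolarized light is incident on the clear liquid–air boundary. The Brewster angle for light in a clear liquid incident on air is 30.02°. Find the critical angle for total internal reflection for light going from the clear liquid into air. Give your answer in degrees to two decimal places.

From Brewster, n₂/n₁ = tan θ_B = tan 30.02° = 0.5778.
Then sin θ_c = n₂/n₁ = 0.5778, so θ_c = arcsin 0.5778 = 35.30°.

θ_c ≈ 35.30°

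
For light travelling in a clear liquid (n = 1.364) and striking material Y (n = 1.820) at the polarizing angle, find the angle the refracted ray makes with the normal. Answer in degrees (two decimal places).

θ_t ≈ 36.85°

θ_B = arctan(n₂/n₁) = arctan(1.820/1.364) = 53.15°.
Since θ_B + θ_t = 90° at Brewster incidence, θ_t = 90° − 53.15° = 36.85°.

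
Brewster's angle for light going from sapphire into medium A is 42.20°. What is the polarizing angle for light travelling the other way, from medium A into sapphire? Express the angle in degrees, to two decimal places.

θ_B' ≈ 47.80°

The two Brewster angles are complementary: θ_B' = 90° − θ_B = 90° − 42.20° = 47.80°.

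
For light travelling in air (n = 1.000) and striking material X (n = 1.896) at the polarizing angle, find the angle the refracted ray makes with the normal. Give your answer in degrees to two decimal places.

θ_t ≈ 27.81°

θ_B = arctan(n₂/n₁) = arctan(1.896/1.000) = 62.19°.
At Brewster's angle the reflected and refracted rays are perpendicular, so θ_t = 90° − θ_B = 90° − 62.19° = 27.81°.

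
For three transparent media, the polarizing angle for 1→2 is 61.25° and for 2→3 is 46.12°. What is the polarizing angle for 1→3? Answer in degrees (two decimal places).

Each Brewster angle gives a ratio: n₂/n₁ = tan 61.25° = 1.8228, n₃/n₂ = tan 46.12° = 1.0399.
Multiplying, n₃/n₁ = 1.8228 × 1.0399 = 1.8955, and θ_B(1→3) = arctan 1.8955 = 62.18°.

θ_B ≈ 62.18°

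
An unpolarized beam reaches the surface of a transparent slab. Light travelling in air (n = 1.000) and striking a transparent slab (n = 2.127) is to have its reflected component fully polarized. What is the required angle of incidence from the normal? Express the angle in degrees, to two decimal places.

The reflected p-component vanishes when tan θ_B = n₂/n₁.
Brewster's condition: tan θ_B = n₂/n₁ = 2.127/1.000 = 2.1270. Taking the arctangent, θ_B = 64.82°.

θ_B ≈ 64.82°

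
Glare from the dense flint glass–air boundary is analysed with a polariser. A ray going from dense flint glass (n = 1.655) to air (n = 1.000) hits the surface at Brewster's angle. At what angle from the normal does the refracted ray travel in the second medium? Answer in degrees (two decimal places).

θ_t ≈ 58.86°

tan θ_B = n₂/n₁ = 1.000/1.655 = 0.6042, so θ_B = 31.14°.
At Brewster's angle the reflected and refracted rays are perpendicular, so θ_t = 90° − θ_B = 90° − 31.14° = 58.86°.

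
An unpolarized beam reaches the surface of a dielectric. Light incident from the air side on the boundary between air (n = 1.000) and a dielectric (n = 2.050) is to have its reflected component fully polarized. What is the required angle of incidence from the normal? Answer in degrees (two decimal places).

The reflected p-component vanishes when tan θ_B = n₂/n₁.
Brewster's condition: tan θ_B = n₂/n₁ = 2.050/1.000 = 2.0500.
So θ_B = arctan 2.0500 = 64.00°.

θ_B ≈ 64.00°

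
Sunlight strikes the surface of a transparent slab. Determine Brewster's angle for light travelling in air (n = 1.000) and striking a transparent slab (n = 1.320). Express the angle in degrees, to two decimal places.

The reflected p-component vanishes when tan θ_B = n₂/n₁.
Here n₂/n₁ = 1.320/1.000 = 1.3200, and Brewster's law gives tan θ_B = n₂/n₁. Taking the arctangent, θ_B = 52.85°.

θ_B ≈ 52.85°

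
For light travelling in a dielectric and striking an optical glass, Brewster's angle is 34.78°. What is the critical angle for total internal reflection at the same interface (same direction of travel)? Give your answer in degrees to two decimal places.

θ_c ≈ 43.99°

n₂/n₁ = tan 34.78° = 0.6945; the critical angle satisfies sin θ_c = n₂/n₁.
θ_c = arcsin(0.6945) = 43.99°.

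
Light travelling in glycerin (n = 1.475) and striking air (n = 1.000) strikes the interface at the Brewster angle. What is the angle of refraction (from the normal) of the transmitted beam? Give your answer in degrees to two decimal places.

θ_B = arctan(n₂/n₁) = arctan(1.000/1.475) = 34.14°.
At Brewster's angle the reflected and refracted rays are perpendicular, so θ_t = 90° − θ_B = 90° − 34.14° = 55.86°.

θ_t ≈ 55.86°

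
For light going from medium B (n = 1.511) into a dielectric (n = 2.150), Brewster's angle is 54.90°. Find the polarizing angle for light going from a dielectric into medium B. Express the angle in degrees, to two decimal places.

θ_B' ≈ 35.10°

Reversing the direction swaps n₁ and n₂, so tan θ_B' = 1/tan θ_B and θ_B' = 90° − θ_B.
Hence θ_B' = 90° − 54.90° = 35.10°.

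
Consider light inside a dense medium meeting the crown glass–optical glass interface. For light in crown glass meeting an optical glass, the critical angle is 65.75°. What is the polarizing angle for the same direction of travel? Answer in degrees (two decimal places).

sin θ_c = n₂/n₁, so n₂/n₁ = sin 65.75° = 0.9118.
Brewster: tan θ_B = n₂/n₁ = 0.9118.
θ_B = arctan(0.9118) = 42.36°.

θ_B ≈ 42.36°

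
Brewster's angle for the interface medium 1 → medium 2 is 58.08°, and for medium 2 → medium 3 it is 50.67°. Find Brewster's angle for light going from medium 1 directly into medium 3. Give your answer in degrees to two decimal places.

n₂/n₁ = tan 58.08° = 1.6053 and n₃/n₂ = tan 50.67° = 1.2205.
Multiplying, n₃/n₁ = 1.6053 × 1.2205 = 1.9592, and θ_B(1→3) = arctan 1.9592 = 62.96°.

θ_B ≈ 62.96°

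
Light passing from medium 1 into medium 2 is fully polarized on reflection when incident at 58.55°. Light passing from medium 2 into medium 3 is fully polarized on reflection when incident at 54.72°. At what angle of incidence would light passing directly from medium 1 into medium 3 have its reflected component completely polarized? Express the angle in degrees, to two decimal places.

θ_B ≈ 66.60°

n₂/n₁ = tan 58.55° = 1.6351 and n₃/n₂ = tan 54.72° = 1.4134.
So n₃/n₁ = (n₂/n₁)(n₃/n₂) = 1.6351 × 1.4134 = 2.3110.
θ_B(1→3) = arctan(2.3110) = 66.60°.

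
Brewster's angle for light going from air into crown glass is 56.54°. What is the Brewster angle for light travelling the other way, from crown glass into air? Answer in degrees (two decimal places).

θ_B' ≈ 33.46°

Reversing the direction swaps n₁ and n₂, so tan θ_B' = 1/tan θ_B and θ_B' = 90° − θ_B.
Hence θ_B' = 90° − 56.54° = 33.46°.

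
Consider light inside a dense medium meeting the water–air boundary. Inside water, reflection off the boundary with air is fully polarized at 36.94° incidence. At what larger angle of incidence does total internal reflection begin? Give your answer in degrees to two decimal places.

θ_c ≈ 48.76°

From Brewster, n₂/n₁ = tan θ_B = tan 36.94° = 0.7519.
Then sin θ_c = n₂/n₁ = 0.7519, so θ_c = arcsin 0.7519 = 48.76°.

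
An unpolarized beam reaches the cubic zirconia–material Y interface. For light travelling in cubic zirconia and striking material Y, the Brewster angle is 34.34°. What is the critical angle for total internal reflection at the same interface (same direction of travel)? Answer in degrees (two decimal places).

θ_c ≈ 43.09°

tan θ_B = n₂/n₁ = tan 34.34° = 0.6832.
Total internal reflection: sin θ_c = n₂/n₁ = 0.6832.
θ_c = arcsin(0.6832) = 43.09°.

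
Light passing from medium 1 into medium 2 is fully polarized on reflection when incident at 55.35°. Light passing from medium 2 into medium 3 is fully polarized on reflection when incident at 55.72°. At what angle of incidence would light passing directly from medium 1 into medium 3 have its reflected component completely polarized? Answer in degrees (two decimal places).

θ_B ≈ 64.77°

tan θ_B(1→2) = n₂/n₁ = tan 55.35° = 1.4469.
tan θ_B(2→3) = n₃/n₂ = tan 55.72° = 1.4670.
n₃/n₁ = 2.1226. Then tan θ_B(1→3) = n₃/n₁, so θ_B(1→3) = arctan(2.1226) = 64.77°.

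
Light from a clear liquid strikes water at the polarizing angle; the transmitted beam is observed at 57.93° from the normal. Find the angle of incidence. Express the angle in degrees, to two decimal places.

θ_B ≈ 32.07°

Since the reflected and refracted rays are at right angles at the polarizing angle, θ_B + θ_t = 90°.
So θ_B = 90° − θ_t = 90° − 57.93° = 32.07°.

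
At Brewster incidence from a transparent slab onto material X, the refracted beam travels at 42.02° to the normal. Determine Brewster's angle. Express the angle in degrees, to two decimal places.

At Brewster's angle the reflected and refracted rays are perpendicular, so θ_B + θ_t = 90°.
So θ_B = 90° − θ_t = 90° − 42.02° = 47.98°.

θ_B ≈ 47.98°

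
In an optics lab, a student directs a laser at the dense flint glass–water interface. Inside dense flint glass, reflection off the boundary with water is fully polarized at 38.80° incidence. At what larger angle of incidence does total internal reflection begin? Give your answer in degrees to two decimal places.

n₂/n₁ = tan 38.80° = 0.8040; the critical angle satisfies sin θ_c = n₂/n₁.
θ_c = arcsin(0.8040) = 53.52°.

θ_c ≈ 53.52°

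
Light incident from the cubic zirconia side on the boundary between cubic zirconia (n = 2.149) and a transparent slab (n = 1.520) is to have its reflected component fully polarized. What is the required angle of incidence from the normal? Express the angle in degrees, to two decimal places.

Here n₂/n₁ = 1.520/2.149 = 0.7073, and Brewster's law gives tan θ_B = n₂/n₁.
θ_B = arctan(0.7073) = 35.27°.

θ_B ≈ 35.27°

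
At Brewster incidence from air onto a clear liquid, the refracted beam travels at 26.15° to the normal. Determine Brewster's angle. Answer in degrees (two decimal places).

Brewster's condition makes the reflected and refracted beams perpendicular: θ_B + θ_t = 90°.
So θ_B = 90° − θ_t = 90° − 26.15° = 63.85°.

θ_B ≈ 63.85°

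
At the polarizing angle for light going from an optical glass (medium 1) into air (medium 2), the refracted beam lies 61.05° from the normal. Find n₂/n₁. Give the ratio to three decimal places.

At Brewster incidence θ_B = 90° − θ_t = 90° − 61.05° = 28.95°.
tan θ_B = n₂/n₁, so n₂/n₁ = tan 28.95° = 0.553.

n₂/n₁ ≈ 0.553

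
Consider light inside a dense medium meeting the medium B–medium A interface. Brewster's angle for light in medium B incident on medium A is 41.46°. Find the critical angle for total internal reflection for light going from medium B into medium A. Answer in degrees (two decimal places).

θ_c ≈ 62.07°

tan θ_B = n₂/n₁ = tan 41.46° = 0.8835.
Total internal reflection: sin θ_c = n₂/n₁ = 0.8835.
θ_c = arcsin(0.8835) = 62.07°.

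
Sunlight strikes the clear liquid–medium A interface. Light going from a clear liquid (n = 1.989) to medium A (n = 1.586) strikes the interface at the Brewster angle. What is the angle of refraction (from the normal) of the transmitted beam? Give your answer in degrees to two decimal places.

First find Brewster's angle: tan θ_B = 1.586/1.989 = 0.7974, giving θ_B = 38.57°.
Since θ_B + θ_t = 90° at Brewster incidence, θ_t = 90° − 38.57° = 51.43°.

θ_t ≈ 51.43°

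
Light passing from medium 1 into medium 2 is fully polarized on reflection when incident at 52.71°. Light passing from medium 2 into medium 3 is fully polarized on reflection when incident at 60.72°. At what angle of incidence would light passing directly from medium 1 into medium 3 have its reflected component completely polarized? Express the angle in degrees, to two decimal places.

tan θ_B(1→2) = n₂/n₁ = tan 52.71° = 1.3132.
tan θ_B(2→3) = n₃/n₂ = tan 60.72° = 1.7834.
Multiplying, n₃/n₁ = 1.3132 × 1.7834 = 2.3419, and θ_B(1→3) = arctan 2.3419 = 66.88°.

θ_B ≈ 66.88°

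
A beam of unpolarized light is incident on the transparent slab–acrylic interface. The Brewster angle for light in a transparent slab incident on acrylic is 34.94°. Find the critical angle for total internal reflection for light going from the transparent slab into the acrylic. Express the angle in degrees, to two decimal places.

tan θ_B = n₂/n₁ = tan 34.94° = 0.6986.
Total internal reflection: sin θ_c = n₂/n₁ = 0.6986.
θ_c = arcsin(0.6986) = 44.32°.

θ_c ≈ 44.32°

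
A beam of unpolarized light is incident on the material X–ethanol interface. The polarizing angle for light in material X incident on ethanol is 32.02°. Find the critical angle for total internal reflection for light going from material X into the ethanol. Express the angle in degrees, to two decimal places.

θ_c ≈ 38.71°

n₂/n₁ = tan 32.02° = 0.6254; the critical angle satisfies sin θ_c = n₂/n₁.
θ_c = arcsin(0.6254) = 38.71°.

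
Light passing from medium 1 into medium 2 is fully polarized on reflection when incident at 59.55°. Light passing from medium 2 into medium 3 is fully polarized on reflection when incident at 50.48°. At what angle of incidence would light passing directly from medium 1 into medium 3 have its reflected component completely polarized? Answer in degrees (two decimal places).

θ_B ≈ 64.13°

n₂/n₁ = tan 59.55° = 1.7011 and n₃/n₂ = tan 50.48° = 1.2122.
So n₃/n₁ = (n₂/n₁)(n₃/n₂) = 1.7011 × 1.2122 = 2.0621.
θ_B(1→3) = arctan(2.0621) = 64.13°.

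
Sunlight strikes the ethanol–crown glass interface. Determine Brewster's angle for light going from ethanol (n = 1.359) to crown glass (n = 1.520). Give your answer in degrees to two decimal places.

θ_B ≈ 48.20°

Brewster's condition: tan θ_B = n₂/n₁ = 1.520/1.359 = 1.1185.
So θ_B = arctan 1.1185 = 48.20°.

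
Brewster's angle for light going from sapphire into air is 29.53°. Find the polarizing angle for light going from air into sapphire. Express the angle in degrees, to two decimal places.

θ_B' ≈ 60.47°

The two Brewster angles are complementary: θ_B' = 90° − θ_B = 90° − 29.53° = 60.47°.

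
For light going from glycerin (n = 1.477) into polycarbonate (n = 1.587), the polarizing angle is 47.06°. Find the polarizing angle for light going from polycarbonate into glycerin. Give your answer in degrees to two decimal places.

θ_B' ≈ 42.94°

The two Brewster angles are complementary: θ_B' = 90° − θ_B = 90° − 47.06° = 42.94°.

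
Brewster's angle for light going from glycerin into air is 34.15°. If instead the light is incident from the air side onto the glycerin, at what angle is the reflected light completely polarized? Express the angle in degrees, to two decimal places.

θ_B' ≈ 55.85°

tan θ_B' = n₁/n₂ = 1/tan θ_B, so θ_B' = 90° − θ_B.
θ_B' = 90° − 34.15° = 55.85°.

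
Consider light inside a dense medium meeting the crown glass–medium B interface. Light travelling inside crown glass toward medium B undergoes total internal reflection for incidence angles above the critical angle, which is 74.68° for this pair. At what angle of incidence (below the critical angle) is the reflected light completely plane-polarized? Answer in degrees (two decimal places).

θ_B ≈ 43.96°

At the critical angle sin θ_c = n₂/n₁, giving n₂/n₁ = sin 74.68° = 0.9645.
Then tan θ_B = n₂/n₁ = 0.9645, so θ_B = arctan 0.9645 = 43.96°.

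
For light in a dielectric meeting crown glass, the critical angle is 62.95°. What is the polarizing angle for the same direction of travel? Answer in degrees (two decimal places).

θ_B ≈ 41.69°

n₂/n₁ = sin θ_c = sin 62.95° = 0.8906.
tan θ_B equals the same ratio, so θ_B = arctan(0.8906) = 41.69°.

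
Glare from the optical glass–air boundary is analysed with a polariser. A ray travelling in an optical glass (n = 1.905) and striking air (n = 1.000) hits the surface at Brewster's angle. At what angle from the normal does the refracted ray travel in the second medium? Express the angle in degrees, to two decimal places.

θ_B = arctan(n₂/n₁) = arctan(1.000/1.905) = 27.70°.
At Brewster's angle the reflected and refracted rays are perpendicular, so θ_t = 90° − θ_B = 90° − 27.70° = 62.30°.

θ_t ≈ 62.30°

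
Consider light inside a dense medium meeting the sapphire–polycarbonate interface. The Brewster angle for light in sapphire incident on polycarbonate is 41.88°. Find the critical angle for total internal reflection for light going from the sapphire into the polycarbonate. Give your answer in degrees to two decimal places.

θ_c ≈ 63.72°

tan θ_B = n₂/n₁ = tan 41.88° = 0.8966.
Total internal reflection: sin θ_c = n₂/n₁ = 0.8966.
θ_c = arcsin(0.8966) = 63.72°.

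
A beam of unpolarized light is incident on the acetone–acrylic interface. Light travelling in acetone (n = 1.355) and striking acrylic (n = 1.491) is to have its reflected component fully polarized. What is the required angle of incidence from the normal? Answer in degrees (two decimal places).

At Brewster's angle the reflected and refracted rays are perpendicular, which with Snell's law gives tan θ_B = n₂/n₁.
tan θ_B = n₂/n₁ = 1.491/1.355 = 1.1004.
So θ_B = arctan 1.1004 = 47.74°.

θ_B ≈ 47.74°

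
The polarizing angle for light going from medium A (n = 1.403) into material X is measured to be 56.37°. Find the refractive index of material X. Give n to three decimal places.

Full polarization of the reflected beam means tan θ_B = n₂/n₁, where n₁ is the incident medium (medium A).
n₂ = n₁ tan θ_B = 1.403 × tan 56.37° = 2.109.

n ≈ 2.109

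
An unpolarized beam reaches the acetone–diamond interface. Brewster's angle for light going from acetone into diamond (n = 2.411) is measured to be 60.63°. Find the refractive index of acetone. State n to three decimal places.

Full polarization of the reflected beam means tan θ_B = n₂/n₁, where n₁ is the incident medium (acetone).
n₁ = n₂ / tan θ_B = 2.411 / tan 60.63° = 1.357.

n ≈ 1.357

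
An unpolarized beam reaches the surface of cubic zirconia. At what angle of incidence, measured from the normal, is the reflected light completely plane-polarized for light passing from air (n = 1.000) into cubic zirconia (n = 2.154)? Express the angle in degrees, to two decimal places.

θ_B ≈ 65.10°

The reflected p-component vanishes when tan θ_B = n₂/n₁.
Brewster's condition: tan θ_B = n₂/n₁ = 2.154/1.000 = 2.1540. Taking the arctangent, θ_B = 65.10°.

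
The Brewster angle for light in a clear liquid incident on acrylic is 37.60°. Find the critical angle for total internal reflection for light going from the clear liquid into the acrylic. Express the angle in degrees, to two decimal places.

From Brewster, n₂/n₁ = tan θ_B = tan 37.60° = 0.7701.
Then sin θ_c = n₂/n₁ = 0.7701, so θ_c = arcsin 0.7701 = 50.36°.

θ_c ≈ 50.36°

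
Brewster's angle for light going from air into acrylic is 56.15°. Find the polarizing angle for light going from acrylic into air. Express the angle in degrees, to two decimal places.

The two Brewster angles are complementary: θ_B' = 90° − θ_B = 90° − 56.15° = 33.85°.

θ_B' ≈ 33.85°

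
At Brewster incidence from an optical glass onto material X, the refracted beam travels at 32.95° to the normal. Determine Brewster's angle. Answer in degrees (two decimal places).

Since the reflected and refracted rays are at right angles at the polarizing angle, θ_B + θ_t = 90°.
So θ_B = 90° − θ_t = 90° − 32.95° = 57.05°.

θ_B ≈ 57.05°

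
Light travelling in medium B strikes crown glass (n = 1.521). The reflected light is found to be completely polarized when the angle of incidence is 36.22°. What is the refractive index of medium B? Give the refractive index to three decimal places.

Full polarization of the reflected beam means tan θ_B = n₂/n₁, where n₁ is the incident medium (medium B).
n₁ = n₂ / tan θ_B = 1.521 / tan 36.22° = 2.077.

n ≈ 2.077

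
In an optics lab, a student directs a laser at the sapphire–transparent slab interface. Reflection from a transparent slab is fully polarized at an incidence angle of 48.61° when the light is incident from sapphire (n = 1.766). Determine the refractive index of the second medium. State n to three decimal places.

At Brewster's angle, tan θ_B = n₂/n₁ with n₁ on the incident side (sapphire) and n₂ on the transmitted side (a transparent slab).
n₂ = n₁ tan θ_B = 1.766 × tan 48.61° = 2.004.

n ≈ 2.004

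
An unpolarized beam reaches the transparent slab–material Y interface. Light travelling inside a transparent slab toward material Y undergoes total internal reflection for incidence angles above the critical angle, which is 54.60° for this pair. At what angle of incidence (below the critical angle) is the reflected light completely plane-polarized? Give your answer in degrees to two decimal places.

At the critical angle sin θ_c = n₂/n₁, giving n₂/n₁ = sin 54.60° = 0.8151.
Then tan θ_B = n₂/n₁ = 0.8151, so θ_B = arctan 0.8151 = 39.18°.

θ_B ≈ 39.18°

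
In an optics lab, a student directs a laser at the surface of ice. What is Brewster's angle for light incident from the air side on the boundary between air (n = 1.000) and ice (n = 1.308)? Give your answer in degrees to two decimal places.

The reflected p-component vanishes when tan θ_B = n₂/n₁.
tan θ_B = n₂/n₁ = 1.308/1.000 = 1.3080. Taking the arctangent, θ_B = 52.60°.

θ_B ≈ 52.60°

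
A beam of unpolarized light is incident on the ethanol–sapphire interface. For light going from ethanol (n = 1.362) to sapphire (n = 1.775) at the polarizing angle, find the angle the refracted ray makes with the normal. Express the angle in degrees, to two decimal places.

θ_B = arctan(n₂/n₁) = arctan(1.775/1.362) = 52.50°.
The refracted ray is perpendicular to the reflected ray, so θ_t = 90° − θ_B = 37.50°.

θ_t ≈ 37.50°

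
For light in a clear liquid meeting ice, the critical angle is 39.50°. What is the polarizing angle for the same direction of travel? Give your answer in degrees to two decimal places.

n₂/n₁ = sin θ_c = sin 39.50° = 0.6361.
tan θ_B equals the same ratio, so θ_B = arctan(0.6361) = 32.46°.

θ_B ≈ 32.46°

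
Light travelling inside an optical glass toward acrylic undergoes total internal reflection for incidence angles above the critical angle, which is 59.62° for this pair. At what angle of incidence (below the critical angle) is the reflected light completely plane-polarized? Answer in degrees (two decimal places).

θ_B ≈ 40.78°

sin θ_c = n₂/n₁, so n₂/n₁ = sin 59.62° = 0.8627.
Brewster: tan θ_B = n₂/n₁ = 0.8627.
θ_B = arctan(0.8627) = 40.78°.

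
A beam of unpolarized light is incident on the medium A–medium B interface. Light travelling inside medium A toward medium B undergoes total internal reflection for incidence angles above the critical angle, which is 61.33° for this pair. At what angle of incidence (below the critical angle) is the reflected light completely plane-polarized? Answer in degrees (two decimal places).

sin θ_c = n₂/n₁, so n₂/n₁ = sin 61.33° = 0.8774.
Brewster: tan θ_B = n₂/n₁ = 0.8774.
θ_B = arctan(0.8774) = 41.26°.

θ_B ≈ 41.26°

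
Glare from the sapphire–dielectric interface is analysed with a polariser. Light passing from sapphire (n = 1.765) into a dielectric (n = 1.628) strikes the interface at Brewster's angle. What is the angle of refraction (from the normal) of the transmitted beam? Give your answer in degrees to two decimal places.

First find Brewster's angle: tan θ_B = 1.628/1.765 = 0.9224, giving θ_B = 42.69°.
Since θ_B + θ_t = 90° at Brewster incidence, θ_t = 90° − 42.69° = 47.31°.

θ_t ≈ 47.31°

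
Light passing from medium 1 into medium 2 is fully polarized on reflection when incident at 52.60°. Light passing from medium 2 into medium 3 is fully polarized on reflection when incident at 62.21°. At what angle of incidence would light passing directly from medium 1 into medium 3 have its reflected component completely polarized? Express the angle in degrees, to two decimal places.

θ_B ≈ 68.05°

Each Brewster angle gives a ratio: n₂/n₁ = tan 52.60° = 1.3079, n₃/n₂ = tan 62.21° = 1.8975.
So n₃/n₁ = (n₂/n₁)(n₃/n₂) = 1.3079 × 1.8975 = 2.4818.
θ_B(1→3) = arctan(2.4818) = 68.05°.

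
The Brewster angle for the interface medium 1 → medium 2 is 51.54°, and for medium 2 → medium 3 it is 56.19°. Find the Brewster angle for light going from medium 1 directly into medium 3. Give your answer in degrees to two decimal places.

θ_B ≈ 61.99°

Each Brewster angle gives a ratio: n₂/n₁ = tan 51.54° = 1.2590, n₃/n₂ = tan 56.19° = 1.4932.
So n₃/n₁ = (n₂/n₁)(n₃/n₂) = 1.2590 × 1.4932 = 1.8799.
θ_B(1→3) = arctan(1.8799) = 61.99°.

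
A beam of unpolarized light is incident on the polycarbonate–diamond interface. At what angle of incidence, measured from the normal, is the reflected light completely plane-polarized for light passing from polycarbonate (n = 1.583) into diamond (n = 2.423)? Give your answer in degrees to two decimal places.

Here n₂/n₁ = 2.423/1.583 = 1.5306, and Brewster's law gives tan θ_B = n₂/n₁. Taking the arctangent, θ_B = 56.84°.

θ_B ≈ 56.84°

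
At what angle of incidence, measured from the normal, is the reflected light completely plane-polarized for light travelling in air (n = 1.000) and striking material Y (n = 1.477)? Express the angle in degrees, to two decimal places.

Brewster's condition: tan θ_B = n₂/n₁ = 1.477/1.000 = 1.4770.
So θ_B = arctan 1.4770 = 55.90°.

θ_B ≈ 55.90°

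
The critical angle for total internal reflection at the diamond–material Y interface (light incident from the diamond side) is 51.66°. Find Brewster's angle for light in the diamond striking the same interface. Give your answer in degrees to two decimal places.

θ_B ≈ 38.11°

n₂/n₁ = sin θ_c = sin 51.66° = 0.7843.
tan θ_B equals the same ratio, so θ_B = arctan(0.7843) = 38.11°.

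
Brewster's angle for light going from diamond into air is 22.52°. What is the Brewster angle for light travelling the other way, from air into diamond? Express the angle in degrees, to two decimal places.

tan θ_B' = n₁/n₂ = 1/tan θ_B, so θ_B' = 90° − θ_B.
θ_B' = 90° − 22.52° = 67.48°.

θ_B' ≈ 67.48°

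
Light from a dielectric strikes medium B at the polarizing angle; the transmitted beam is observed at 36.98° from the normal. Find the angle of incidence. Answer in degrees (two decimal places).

Brewster's condition makes the reflected and refracted beams perpendicular: θ_B + θ_t = 90°.
θ_B = 90° − 36.98° = 53.02°.

θ_B ≈ 53.02°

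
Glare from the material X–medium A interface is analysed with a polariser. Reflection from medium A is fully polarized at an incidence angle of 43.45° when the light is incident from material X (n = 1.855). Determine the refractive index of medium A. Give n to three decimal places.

n ≈ 1.757

At the Brewster angle, tan θ_B = n₂/n₁ with n₁ on the incident side (material X) and n₂ on the transmitted side (medium A).
n₂ = n₁ tan θ_B = 1.855 × tan 43.45° = 1.757.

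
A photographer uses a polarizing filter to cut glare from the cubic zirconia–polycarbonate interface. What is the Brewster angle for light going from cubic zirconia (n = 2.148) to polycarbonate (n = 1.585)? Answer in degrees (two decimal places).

θ_B ≈ 36.42°

At Brewster's angle the reflected and refracted rays are perpendicular, which with Snell's law gives tan θ_B = n₂/n₁.
Here n₂/n₁ = 1.585/2.148 = 0.7379, and Brewster's law gives tan θ_B = n₂/n₁.
So θ_B = arctan 0.7379 = 36.42°.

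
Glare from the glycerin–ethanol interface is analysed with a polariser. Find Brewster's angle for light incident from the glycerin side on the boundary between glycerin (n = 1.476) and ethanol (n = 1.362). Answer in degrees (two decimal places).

θ_B ≈ 42.70°

At Brewster's angle the reflected and refracted rays are perpendicular, which with Snell's law gives tan θ_B = n₂/n₁.
tan θ_B = n₂/n₁ = 1.362/1.476 = 0.9228. Taking the arctangent, θ_B = 42.70°.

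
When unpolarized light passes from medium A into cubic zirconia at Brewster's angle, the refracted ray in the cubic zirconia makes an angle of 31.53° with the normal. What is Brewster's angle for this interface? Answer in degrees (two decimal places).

Since the reflected and refracted rays are at right angles at the polarizing angle, θ_B + θ_t = 90°.
θ_B = 90° − 31.53° = 58.47°.

θ_B ≈ 58.47°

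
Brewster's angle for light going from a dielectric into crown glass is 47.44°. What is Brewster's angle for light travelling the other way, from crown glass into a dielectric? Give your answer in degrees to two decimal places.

Reversing the direction swaps n₁ and n₂, so tan θ_B' = 1/tan θ_B and θ_B' = 90° − θ_B.
Hence θ_B' = 90° − 47.44° = 42.56°.

θ_B' ≈ 42.56°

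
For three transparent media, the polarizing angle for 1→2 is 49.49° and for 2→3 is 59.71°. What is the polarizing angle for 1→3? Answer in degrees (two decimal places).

θ_B ≈ 63.48°

n₂/n₁ = tan 49.49° = 1.1704 and n₃/n₂ = tan 59.71° = 1.7120.
So n₃/n₁ = (n₂/n₁)(n₃/n₂) = 1.1704 × 1.7120 = 2.0038.
θ_B(1→3) = arctan(2.0038) = 63.48°.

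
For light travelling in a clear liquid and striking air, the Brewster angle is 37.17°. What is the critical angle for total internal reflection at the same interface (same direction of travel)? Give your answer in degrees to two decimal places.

n₂/n₁ = tan 37.17° = 0.7582; the critical angle satisfies sin θ_c = n₂/n₁.
θ_c = arcsin(0.7582) = 49.31°.

θ_c ≈ 49.31°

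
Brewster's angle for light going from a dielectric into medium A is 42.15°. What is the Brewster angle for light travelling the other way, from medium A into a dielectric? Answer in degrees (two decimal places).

The two Brewster angles are complementary: θ_B' = 90° − θ_B = 90° − 42.15° = 47.85°.

θ_B' ≈ 47.85°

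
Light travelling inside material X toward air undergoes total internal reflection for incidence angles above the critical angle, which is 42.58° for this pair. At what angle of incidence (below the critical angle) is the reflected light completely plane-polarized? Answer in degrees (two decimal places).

n₂/n₁ = sin θ_c = sin 42.58° = 0.6766.
tan θ_B equals the same ratio, so θ_B = arctan(0.6766) = 34.08°.

θ_B ≈ 34.08°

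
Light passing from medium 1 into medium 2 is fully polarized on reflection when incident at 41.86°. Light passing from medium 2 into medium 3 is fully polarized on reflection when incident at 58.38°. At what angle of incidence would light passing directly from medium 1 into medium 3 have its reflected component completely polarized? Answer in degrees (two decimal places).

θ_B ≈ 55.50°

Each Brewster angle gives a ratio: n₂/n₁ = tan 41.86° = 0.8960, n₃/n₂ = tan 58.38° = 1.6242.
n₃/n₁ = 1.4553. Then tan θ_B(1→3) = n₃/n₁, so θ_B(1→3) = arctan(1.4553) = 55.50°.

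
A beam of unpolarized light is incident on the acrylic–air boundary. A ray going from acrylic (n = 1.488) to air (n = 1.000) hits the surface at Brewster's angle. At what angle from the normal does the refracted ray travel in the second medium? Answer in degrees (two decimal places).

θ_t ≈ 56.10°

θ_B = arctan(n₂/n₁) = arctan(1.000/1.488) = 33.90°.
At Brewster's angle the reflected and refracted rays are perpendicular, so θ_t = 90° − θ_B = 90° − 33.90° = 56.10°.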